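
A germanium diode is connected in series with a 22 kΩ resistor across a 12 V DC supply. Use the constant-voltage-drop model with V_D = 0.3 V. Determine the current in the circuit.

KVL around the loop: 12 = V_D + I·R = 0.3 + I × 22 kΩ.
So I = (12 − 0.3) / 22 kΩ = 11.7 / 22 = 0.532 mA.

I ≈ 0.53 mA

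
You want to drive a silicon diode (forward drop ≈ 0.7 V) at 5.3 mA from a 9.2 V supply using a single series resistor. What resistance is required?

The resistor drops V_S − V_D = 9.2 − 0.7 = 8.5 V at 5.3 mA.
R = 8.5 V / 5.3 mA = 1.6 kΩ.

R ≈ 1.6 kΩ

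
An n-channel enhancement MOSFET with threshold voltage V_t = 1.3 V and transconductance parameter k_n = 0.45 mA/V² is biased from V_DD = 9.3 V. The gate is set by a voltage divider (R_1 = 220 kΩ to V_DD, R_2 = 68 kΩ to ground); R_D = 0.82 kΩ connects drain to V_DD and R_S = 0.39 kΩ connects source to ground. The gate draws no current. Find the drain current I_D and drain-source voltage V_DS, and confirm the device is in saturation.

V_G = V_DD·R_2/(R_1+R_2) = 9.3×68/288 = 2.2 V.
Assume saturation: I_D = (k_n/2)(V_GS − V_t)² with V_GS = V_G − I_D·R_S = 2.2 − 0.39·I_D.
Substituting gives 0.0342·I_D² − 1.16·I_D + 0.181 = 0, with roots I_D = 0.157 or 33.7 mA.
The root I_D = 33.7 mA gives V_GS = -10.9 V ≤ V_t, so take I_D = 0.157 mA.
Then V_GS = 2.13 V and V_DS = V_DD − I_D(R_D+R_S) = 9.3 − 0.157×1.21 = 9.11 V.
Saturation requires V_DS ≥ V_GS − V_t = 0.835 V; 9.11 ≥ 0.835 ✓.

I_D ≈ 0.16 mA, V_DS ≈ 9.1 V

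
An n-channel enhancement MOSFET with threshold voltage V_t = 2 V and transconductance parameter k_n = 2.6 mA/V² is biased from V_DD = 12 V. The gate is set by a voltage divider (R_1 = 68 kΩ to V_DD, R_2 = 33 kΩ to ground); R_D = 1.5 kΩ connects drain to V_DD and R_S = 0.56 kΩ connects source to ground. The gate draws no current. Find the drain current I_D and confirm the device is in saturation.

I_D ≈ 1.5 mA

V_G = V_DD·R_2/(R_1+R_2) = 12×33/101 = 3.92 V.
Assume saturation: I_D = (k_n/2)(V_GS − V_t)² with V_GS = V_G − I_D·R_S = 3.92 − 0.56·I_D.
Substituting gives 0.408·I_D² − 3.8·I_D + 4.8 = 0, with roots I_D = 1.51 or 7.81 mA.
The root I_D = 7.81 mA gives V_GS = -0.45 V ≤ V_t, so take I_D = 1.51 mA.
Then V_GS = 3.08 V and V_DS = V_DD − I_D(R_D+R_S) = 12 − 1.51×2.06 = 8.9 V.
Saturation requires V_DS ≥ V_GS − V_t = 1.08 V; 8.9 ≥ 1.08 ✓.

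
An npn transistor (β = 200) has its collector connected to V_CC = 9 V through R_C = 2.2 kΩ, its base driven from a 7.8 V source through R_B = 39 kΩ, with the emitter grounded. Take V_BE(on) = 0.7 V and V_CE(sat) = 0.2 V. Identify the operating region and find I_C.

Assume active: I_B = (7.8 − 0.7)/39 = 0.182 mA, giving I_C = β·I_B = 36.4 mA.
But then V_CE = 9 − 36.4×2.2 = -71.1 V < V_CE(sat) = 0.2 V — impossible in the active region.
So the transistor is saturated. With V_CE = 0.2 V, I_C = (V_CC − 0.2)/R_C = 8.8/2.2 = 4 mA.
Check: β·I_B = 36.4 mA > I_C = 4 mA, confirming saturation.

saturation; I_C ≈ 4 mA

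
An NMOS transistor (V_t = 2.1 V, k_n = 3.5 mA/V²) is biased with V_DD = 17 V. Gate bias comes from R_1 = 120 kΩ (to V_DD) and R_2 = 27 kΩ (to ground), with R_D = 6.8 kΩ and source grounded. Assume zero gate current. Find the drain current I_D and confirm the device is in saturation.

I_D ≈ 1.8 mA

V_G = V_DD·R_2/(R_1+R_2) = 17×27/147 = 3.12 V. With the source grounded, V_GS = V_G = 3.12 V.
Assume saturation: I_D = (k_n/2)(V_GS − V_t)² = (3.5/2)×(3.12 − 2.1)² = 1.75×1.02² = 1.83 mA.
V_DS = V_DD − I_D·R_D = 17 − 1.83×6.8 = 4.56 V.
Saturation requires V_DS ≥ V_GS − V_t = 1.02 V; 4.56 ≥ 1.02 ✓.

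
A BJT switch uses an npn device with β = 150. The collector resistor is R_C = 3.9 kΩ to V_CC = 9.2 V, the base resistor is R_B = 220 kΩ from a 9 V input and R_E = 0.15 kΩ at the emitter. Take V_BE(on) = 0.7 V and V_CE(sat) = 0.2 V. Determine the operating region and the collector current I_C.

Assume active: I_B = (9 − 0.7)/(220 + 151×0.15) = 0.0342 mA, I_C = β·I_B = 5.13 mA.
Then V_CE = 9.2 − 5.13×3.9 − 5.17×0.15 = -11.6 V < 0.2 V — the active assumption fails.
Re-solve with V_CE = 0.2 V. KCL at the emitter: V_E/R_E = (V_BB−0.7−V_E)/R_B + (V_CC−0.2−V_E)/R_C, giving V_E = 0.339 V.
I_C = (V_CC − 0.2 − V_E)/R_C = (9 − 0.339)/3.9 = 2.22 mA.
Check: I_B = (8.3 − 0.339)/220 = 0.0362 mA, and β·I_B = 5.43 mA > I_C, confirming saturation.

saturation; I_C ≈ 2.2 mA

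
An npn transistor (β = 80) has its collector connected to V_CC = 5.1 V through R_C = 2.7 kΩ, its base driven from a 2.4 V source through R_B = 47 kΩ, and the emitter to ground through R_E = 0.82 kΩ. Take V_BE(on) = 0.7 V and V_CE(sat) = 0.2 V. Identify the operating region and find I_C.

Assume active. Base-emitter loop: I_B = (V_BB − V_BE)/(R_B + (β+1)R_E) = (2.4 − 0.7)/(47 + 81×0.82) = 0.015 mA.
I_C = β·I_B = 80×0.015 = 1.2 mA.
V_CE = V_CC − I_C·R_C − I_E·R_E = 5.1 − 1.2×2.7 − 1.21×0.82 = 0.867 V > V_CE(sat), so the active-region assumption holds.

active; I_C ≈ 1.2 mA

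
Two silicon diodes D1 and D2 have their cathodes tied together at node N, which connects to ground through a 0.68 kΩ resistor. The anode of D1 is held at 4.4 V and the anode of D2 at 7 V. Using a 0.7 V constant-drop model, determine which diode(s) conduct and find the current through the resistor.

Only D2 conducts; I_R ≈ 9.3 mA

Assume both conduct. Then node N would need to be at both 4.4−0.7 = 3.7 V and 7−0.7 = 6.3 V, which is impossible.
Assume only D2 conducts: V_N = 7 − 0.7 = 6.3 V, so I_R = 6.3/0.68 = 9.26 mA.
Check D1: its anode-to-cathode voltage is 4.4 − 6.3 = -1.9 V < 0.7 V, so it is off. The assumption is consistent.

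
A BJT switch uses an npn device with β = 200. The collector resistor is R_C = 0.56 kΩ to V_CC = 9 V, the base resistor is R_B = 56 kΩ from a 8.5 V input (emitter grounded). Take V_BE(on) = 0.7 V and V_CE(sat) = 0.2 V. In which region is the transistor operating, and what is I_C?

saturation; I_C ≈ 16 mA

Assume active: I_B = (8.5 − 0.7)/56 = 0.139 mA, giving I_C = β·I_B = 27.9 mA.
But then V_CE = 9 − 27.9×0.56 = -6.6 V < V_CE(sat) = 0.2 V — impossible in the active region.
So the transistor is saturated. With V_CE = 0.2 V, I_C = (V_CC − 0.2)/R_C = 8.8/0.56 = 15.7 mA.
Check: β·I_B = 27.9 mA > I_C = 15.7 mA, confirming saturation.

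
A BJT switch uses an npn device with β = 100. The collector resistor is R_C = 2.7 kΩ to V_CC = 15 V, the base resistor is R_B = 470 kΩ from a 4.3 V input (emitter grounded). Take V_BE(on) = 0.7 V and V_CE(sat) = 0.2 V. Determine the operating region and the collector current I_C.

Assume active. Base-emitter loop: I_B = (V_BB − V_BE)/R_B = (4.3 − 0.7)/470 = 0.00766 mA.
I_C = β·I_B = 100×0.00766 = 0.766 mA.
V_CE = V_CC − I_C·R_C = 15 − 0.766×2.7 = 12.9 V > V_CE(sat), so the active-region assumption holds.

active; I_C ≈ 0.77 mA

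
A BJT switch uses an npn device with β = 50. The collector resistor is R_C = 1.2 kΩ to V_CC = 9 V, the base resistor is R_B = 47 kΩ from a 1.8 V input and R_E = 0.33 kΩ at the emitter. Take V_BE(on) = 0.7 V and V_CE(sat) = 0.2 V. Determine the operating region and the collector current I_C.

active; I_C ≈ 0.86 mA

Assume active. Base-emitter loop: I_B = (V_BB − V_BE)/(R_B + (β+1)R_E) = (1.8 − 0.7)/(47 + 51×0.33) = 0.0172 mA.
I_C = β·I_B = 50×0.0172 = 0.862 mA.
V_CE = V_CC − I_C·R_C − I_E·R_E = 9 − 0.862×1.2 − 0.879×0.33 = 7.68 V > V_CE(sat), so the active-region assumption holds.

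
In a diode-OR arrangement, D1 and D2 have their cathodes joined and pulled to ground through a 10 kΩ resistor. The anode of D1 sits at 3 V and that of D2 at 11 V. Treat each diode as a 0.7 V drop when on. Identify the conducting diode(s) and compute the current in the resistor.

Only D2 conducts; I_R ≈ 1 mA

Assume both conduct. Then node N would need to be at both 3−0.7 = 2.3 V and 11−0.7 = 10.3 V, which is impossible.
Assume only D2 conducts: V_N = 11 − 0.7 = 10.3 V, so I_R = 10.3/10 = 1.03 mA.
Check D1: its anode-to-cathode voltage is 3 − 10.3 = -7.3 V < 0.7 V, so it is off. The assumption is consistent.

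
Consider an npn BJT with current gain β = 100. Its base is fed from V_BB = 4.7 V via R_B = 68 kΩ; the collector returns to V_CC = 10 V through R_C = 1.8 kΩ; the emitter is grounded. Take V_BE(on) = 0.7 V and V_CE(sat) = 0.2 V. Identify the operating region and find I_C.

saturation; I_C ≈ 5.4 mA

Assume active: I_B = (4.7 − 0.7)/68 = 0.0588 mA, giving I_C = β·I_B = 5.88 mA.
But then V_CE = 10 − 5.88×1.8 = -0.588 V < V_CE(sat) = 0.2 V — impossible in the active region.
So the transistor is saturated. With V_CE = 0.2 V, I_C = (V_CC − 0.2)/R_C = 9.8/1.8 = 5.44 mA.
Check: β·I_B = 5.88 mA > I_C = 5.44 mA, confirming saturation.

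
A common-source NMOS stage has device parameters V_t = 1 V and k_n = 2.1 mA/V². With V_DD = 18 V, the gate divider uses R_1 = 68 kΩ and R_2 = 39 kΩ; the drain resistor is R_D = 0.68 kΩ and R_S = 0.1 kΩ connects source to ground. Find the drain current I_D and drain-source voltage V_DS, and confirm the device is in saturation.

I_D ≈ 16 mA, V_DS ≈ 5.3 V

V_G = V_DD·R_2/(R_1+R_2) = 18×39/107 = 6.56 V.
Assume saturation: I_D = (k_n/2)(V_GS − V_t)² with V_GS = V_G − I_D·R_S = 6.56 − 0.1·I_D.
Substituting gives 0.0105·I_D² − 2.17·I_D + 32.5 = 0, with roots I_D = 16.3 or 190 mA.
The root I_D = 190 mA gives V_GS = -12.5 V ≤ V_t, so take I_D = 16.3 mA.
Then V_GS = 4.93 V and V_DS = V_DD − I_D(R_D+R_S) = 18 − 16.3×0.78 = 5.32 V.
Saturation requires V_DS ≥ V_GS − V_t = 3.93 V; 5.32 ≥ 3.93 ✓.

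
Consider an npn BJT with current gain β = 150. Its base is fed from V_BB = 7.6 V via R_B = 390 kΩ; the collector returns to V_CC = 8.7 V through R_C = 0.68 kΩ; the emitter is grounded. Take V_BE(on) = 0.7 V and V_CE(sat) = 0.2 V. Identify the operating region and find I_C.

Assume active. Base-emitter loop: I_B = (V_BB − V_BE)/R_B = (7.6 − 0.7)/390 = 0.0177 mA.
I_C = β·I_B = 150×0.0177 = 2.65 mA.
V_CE = V_CC − I_C·R_C = 8.7 − 2.65×0.68 = 6.9 V > V_CE(sat), so the active-region assumption holds.

active; I_C ≈ 2.7 mA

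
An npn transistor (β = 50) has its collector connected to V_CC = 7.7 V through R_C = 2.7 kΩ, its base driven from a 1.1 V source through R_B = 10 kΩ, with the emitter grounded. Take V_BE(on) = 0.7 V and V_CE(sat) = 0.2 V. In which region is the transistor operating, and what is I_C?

active; I_C ≈ 2 mA

Assume active. Base-emitter loop: I_B = (V_BB − V_BE)/R_B = (1.1 − 0.7)/10 = 0.04 mA.
I_C = β·I_B = 50×0.04 = 2 mA.
V_CE = V_CC − I_C·R_C = 7.7 − 2×2.7 = 2.3 V > V_CE(sat), so the active-region assumption holds.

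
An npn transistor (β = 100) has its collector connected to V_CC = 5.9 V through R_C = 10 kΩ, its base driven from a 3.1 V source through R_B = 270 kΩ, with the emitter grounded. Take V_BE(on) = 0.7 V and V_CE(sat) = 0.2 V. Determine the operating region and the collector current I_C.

saturation; I_C ≈ 0.57 mA

Assume active: I_B = (3.1 − 0.7)/270 = 0.00889 mA, giving I_C = β·I_B = 0.889 mA.
But then V_CE = 5.9 − 0.889×10 = -2.99 V < V_CE(sat) = 0.2 V — impossible in the active region.
So the transistor is saturated. With V_CE = 0.2 V, I_C = (V_CC − 0.2)/R_C = 5.7/10 = 0.57 mA.
Check: β·I_B = 0.889 mA > I_C = 0.57 mA, confirming saturation.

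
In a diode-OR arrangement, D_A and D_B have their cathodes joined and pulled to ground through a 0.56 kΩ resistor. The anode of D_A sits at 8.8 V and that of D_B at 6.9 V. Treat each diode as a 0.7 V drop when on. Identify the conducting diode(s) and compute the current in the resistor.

Assume both conduct. Then node N would need to be at both 8.8−0.7 = 8.1 V and 6.9−0.7 = 6.2 V, which is impossible.
Assume only D_A conducts: V_N = 8.8 − 0.7 = 8.1 V, so I_R = 8.1/0.56 = 14.5 mA.
Check D_B: its anode-to-cathode voltage is 6.9 − 8.1 = -1.2 V < 0.7 V, so it is off. The assumption is consistent.

Only D_A conducts; I_R ≈ 14 mA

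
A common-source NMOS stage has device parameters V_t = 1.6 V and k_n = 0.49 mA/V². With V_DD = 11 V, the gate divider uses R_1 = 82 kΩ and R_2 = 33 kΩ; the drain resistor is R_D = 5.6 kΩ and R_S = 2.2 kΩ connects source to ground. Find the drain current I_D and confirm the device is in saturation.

I_D ≈ 0.25 mA

V_G = V_DD·R_2/(R_1+R_2) = 11×33/115 = 3.16 V.
Assume saturation: I_D = (k_n/2)(V_GS − V_t)² with V_GS = V_G − I_D·R_S = 3.16 − 2.2·I_D.
Substituting gives 1.19·I_D² − 2.68·I_D + 0.594 = 0, with roots I_D = 0.249 or 2.01 mA.
The root I_D = 2.01 mA gives V_GS = -1.26 V ≤ V_t, so take I_D = 0.249 mA.
Then V_GS = 2.61 V and V_DS = V_DD − I_D(R_D+R_S) = 11 − 0.249×7.8 = 9.06 V.
Saturation requires V_DS ≥ V_GS − V_t = 1.01 V; 9.06 ≥ 1.01 ✓.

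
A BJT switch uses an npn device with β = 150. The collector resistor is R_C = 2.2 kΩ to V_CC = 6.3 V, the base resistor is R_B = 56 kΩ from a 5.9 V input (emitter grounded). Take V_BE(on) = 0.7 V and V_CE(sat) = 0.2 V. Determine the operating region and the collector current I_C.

saturation; I_C ≈ 2.8 mA

Assume active: I_B = (5.9 − 0.7)/56 = 0.0929 mA, giving I_C = β·I_B = 13.9 mA.
But then V_CE = 6.3 − 13.9×2.2 = -24.3 V < V_CE(sat) = 0.2 V — impossible in the active region.
So the transistor is saturated. With V_CE = 0.2 V, I_C = (V_CC − 0.2)/R_C = 6.1/2.2 = 2.77 mA.
Check: β·I_B = 13.9 mA > I_C = 2.77 mA, confirming saturation.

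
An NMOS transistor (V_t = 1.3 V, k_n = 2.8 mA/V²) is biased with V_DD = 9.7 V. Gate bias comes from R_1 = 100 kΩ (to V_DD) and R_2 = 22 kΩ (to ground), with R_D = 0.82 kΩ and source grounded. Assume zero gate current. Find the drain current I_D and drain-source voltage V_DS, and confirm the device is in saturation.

I_D ≈ 0.28 mA, V_DS ≈ 9.5 V

V_G = V_DD·R_2/(R_1+R_2) = 9.7×22/122 = 1.75 V. With the source grounded, V_GS = V_G = 1.75 V.
Assume saturation: I_D = (k_n/2)(V_GS − V_t)² = (2.8/2)×(1.75 − 1.3)² = 1.4×0.449² = 0.282 mA.
V_DS = V_DD − I_D·R_D = 9.7 − 0.282×0.82 = 9.47 V.
Saturation requires V_DS ≥ V_GS − V_t = 0.449 V; 9.47 ≥ 0.449 ✓.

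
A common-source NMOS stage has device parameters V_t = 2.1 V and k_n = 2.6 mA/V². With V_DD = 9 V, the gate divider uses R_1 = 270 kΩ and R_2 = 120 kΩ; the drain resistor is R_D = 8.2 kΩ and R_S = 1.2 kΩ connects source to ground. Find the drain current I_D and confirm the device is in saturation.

I_D ≈ 0.22 mA

V_G = V_DD·R_2/(R_1+R_2) = 9×120/390 = 2.77 V.
Assume saturation: I_D = (k_n/2)(V_GS − V_t)² with V_GS = V_G − I_D·R_S = 2.77 − 1.2·I_D.
Substituting gives 1.87·I_D² − 3.09·I_D + 0.582 = 0, with roots I_D = 0.217 or 1.43 mA.
The root I_D = 1.43 mA gives V_GS = 1.05 V ≤ V_t, so take I_D = 0.217 mA.
Then V_GS = 2.51 V and V_DS = V_DD − I_D(R_D+R_S) = 9 − 0.217×9.4 = 6.96 V.
Saturation requires V_DS ≥ V_GS − V_t = 0.409 V; 6.96 ≥ 0.409 ✓.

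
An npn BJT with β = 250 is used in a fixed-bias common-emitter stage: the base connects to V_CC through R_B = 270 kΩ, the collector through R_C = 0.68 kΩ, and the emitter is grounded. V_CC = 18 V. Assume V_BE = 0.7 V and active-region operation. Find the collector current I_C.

I_C ≈ 16 mA

Base loop: V_CC = I_B·R_B + V_BE, so I_B = (18 − 0.7)/270 kΩ = 0.0641 mA.
In the active region I_C = β·I_B = 250 × 0.0641 = 16 mA.
Collector loop: V_CE = V_CC − I_C·R_C = 18 − 16×0.68 = 7.11 V.
Since V_CE = 7.11 V > V_CE(sat) ≈ 0.2 V, the transistor is in the active region as assumed.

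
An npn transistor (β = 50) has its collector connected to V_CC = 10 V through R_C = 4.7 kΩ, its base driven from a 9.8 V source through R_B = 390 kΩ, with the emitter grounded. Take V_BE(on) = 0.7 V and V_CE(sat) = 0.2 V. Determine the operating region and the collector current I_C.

active; I_C ≈ 1.2 mA

Assume active. Base-emitter loop: I_B = (V_BB − V_BE)/R_B = (9.8 − 0.7)/390 = 0.0233 mA.
I_C = β·I_B = 50×0.0233 = 1.17 mA.
V_CE = V_CC − I_C·R_C = 10 − 1.17×4.7 = 4.52 V > V_CE(sat), so the active-region assumption holds.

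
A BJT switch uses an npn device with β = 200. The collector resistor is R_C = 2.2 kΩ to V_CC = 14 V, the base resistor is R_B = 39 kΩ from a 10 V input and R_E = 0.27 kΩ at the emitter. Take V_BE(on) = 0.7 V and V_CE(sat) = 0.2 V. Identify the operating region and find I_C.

saturation; I_C ≈ 5.6 mA

Assume active: I_B = (10 − 0.7)/(39 + 201×0.27) = 0.0997 mA, I_C = β·I_B = 19.9 mA.
Then V_CE = 14 − 19.9×2.2 − 20×0.27 = -35.3 V < 0.2 V — the active assumption fails.
Re-solve with V_CE = 0.2 V. KCL at the emitter: V_E/R_E = (V_BB−0.7−V_E)/R_B + (V_CC−0.2−V_E)/R_C, giving V_E = 1.56 V.
I_C = (V_CC − 0.2 − V_E)/R_C = (13.8 − 1.56)/2.2 = 5.57 mA.
Check: I_B = (9.3 − 1.56)/39 = 0.199 mA, and β·I_B = 39.7 mA > I_C, confirming saturation.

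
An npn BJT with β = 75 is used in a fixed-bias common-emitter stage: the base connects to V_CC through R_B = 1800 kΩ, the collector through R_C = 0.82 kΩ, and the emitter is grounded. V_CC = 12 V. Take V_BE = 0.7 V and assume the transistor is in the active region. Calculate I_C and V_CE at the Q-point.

Base loop: V_CC = I_B·R_B + V_BE, so I_B = (12 − 0.7)/1800 kΩ = 0.00628 mA.
In the active region I_C = β·I_B = 75 × 0.00628 = 0.471 mA.
Collector loop: V_CE = V_CC − I_C·R_C = 12 − 0.471×0.82 = 11.6 V.
Since V_CE = 11.6 V > V_CE(sat) ≈ 0.2 V, the transistor is in the active region as assumed.

I_C ≈ 0.47 mA, V_CE ≈ 12 V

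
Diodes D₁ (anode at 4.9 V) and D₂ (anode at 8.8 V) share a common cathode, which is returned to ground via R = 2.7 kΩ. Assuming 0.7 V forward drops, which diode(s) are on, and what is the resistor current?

Assume both conduct. Then node N would need to be at both 4.9−0.7 = 4.2 V and 8.8−0.7 = 8.1 V, which is impossible.
Assume only D₂ conducts: V_N = 8.8 − 0.7 = 8.1 V, so I_R = 8.1/2.7 = 3 mA.
Check D₁: its anode-to-cathode voltage is 4.9 − 8.1 = -3.2 V < 0.7 V, so it is off. The assumption is consistent.

Only D₂ conducts; I_R ≈ 3 mA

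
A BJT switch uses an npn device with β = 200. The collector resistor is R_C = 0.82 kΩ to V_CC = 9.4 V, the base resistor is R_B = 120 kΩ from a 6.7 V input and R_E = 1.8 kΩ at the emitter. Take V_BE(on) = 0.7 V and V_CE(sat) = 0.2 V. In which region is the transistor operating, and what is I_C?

active; I_C ≈ 2.5 mA

Assume active. Base-emitter loop: I_B = (V_BB − V_BE)/(R_B + (β+1)R_E) = (6.7 − 0.7)/(120 + 201×1.8) = 0.0125 mA.
I_C = β·I_B = 200×0.0125 = 2.49 mA.
V_CE = V_CC − I_C·R_C − I_E·R_E = 9.4 − 2.49×0.82 − 2.5×1.8 = 2.85 V > V_CE(sat), so the active-region assumption holds.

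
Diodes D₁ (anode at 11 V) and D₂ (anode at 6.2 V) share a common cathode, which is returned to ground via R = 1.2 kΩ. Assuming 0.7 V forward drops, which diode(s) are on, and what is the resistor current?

Only D₁ conducts; I_R ≈ 8.6 mA

Assume both conduct. Then node N would need to be at both 11−0.7 = 10.3 V and 6.2−0.7 = 5.5 V, which is impossible.
Assume only D₁ conducts: V_N = 11 − 0.7 = 10.3 V, so I_R = 10.3/1.2 = 8.58 mA.
Check D₂: its anode-to-cathode voltage is 6.2 − 10.3 = -4.1 V < 0.7 V, so it is off. The assumption is consistent.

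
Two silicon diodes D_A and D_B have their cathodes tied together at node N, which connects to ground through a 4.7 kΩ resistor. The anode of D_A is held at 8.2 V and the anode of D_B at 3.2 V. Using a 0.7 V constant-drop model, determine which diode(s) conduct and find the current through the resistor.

Only D_A conducts; I_R ≈ 1.6 mA

Assume both conduct. Then node N would need to be at both 8.2−0.7 = 7.5 V and 3.2−0.7 = 2.5 V, which is impossible.
Assume only D_A conducts: V_N = 8.2 − 0.7 = 7.5 V, so I_R = 7.5/4.7 = 1.6 mA.
Check D_B: its anode-to-cathode voltage is 3.2 − 7.5 = -4.3 V < 0.7 V, so it is off. The assumption is consistent.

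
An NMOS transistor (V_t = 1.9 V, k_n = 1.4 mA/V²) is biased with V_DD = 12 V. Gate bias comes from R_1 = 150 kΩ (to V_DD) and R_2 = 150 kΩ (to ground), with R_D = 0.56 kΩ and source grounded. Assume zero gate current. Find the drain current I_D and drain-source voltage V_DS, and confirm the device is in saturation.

I_D ≈ 12 mA, V_DS ≈ 5.4 V

V_G = V_DD·R_2/(R_1+R_2) = 12×150/300 = 6 V. With the source grounded, V_GS = V_G = 6 V.
Assume saturation: I_D = (k_n/2)(V_GS − V_t)² = (1.4/2)×(6 − 1.9)² = 0.7×4.1² = 11.8 mA.
V_DS = V_DD − I_D·R_D = 12 − 11.8×0.56 = 5.41 V.
Saturation requires V_DS ≥ V_GS − V_t = 4.1 V; 5.41 ≥ 4.1 ✓.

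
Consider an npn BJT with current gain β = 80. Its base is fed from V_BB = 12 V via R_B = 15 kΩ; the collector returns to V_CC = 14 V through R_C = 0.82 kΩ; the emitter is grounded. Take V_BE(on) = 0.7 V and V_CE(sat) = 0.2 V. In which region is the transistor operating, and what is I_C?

Assume active: I_B = (12 − 0.7)/15 = 0.753 mA, giving I_C = β·I_B = 60.3 mA.
But then V_CE = 14 − 60.3×0.82 = -35.4 V < V_CE(sat) = 0.2 V — impossible in the active region.
So the transistor is saturated. With V_CE = 0.2 V, I_C = (V_CC − 0.2)/R_C = 13.8/0.82 = 16.8 mA.
Check: β·I_B = 60.3 mA > I_C = 16.8 mA, confirming saturation.

saturation; I_C ≈ 17 mA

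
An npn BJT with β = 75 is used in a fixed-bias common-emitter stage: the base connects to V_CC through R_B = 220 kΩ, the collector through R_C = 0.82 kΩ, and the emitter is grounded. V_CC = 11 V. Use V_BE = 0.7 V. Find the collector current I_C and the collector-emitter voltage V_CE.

I_C ≈ 3.5 mA, V_CE ≈ 8.1 V

Base loop: V_CC = I_B·R_B + V_BE, so I_B = (11 − 0.7)/220 kΩ = 0.0468 mA.
In the active region I_C = β·I_B = 75 × 0.0468 = 3.51 mA.
Collector loop: V_CE = V_CC − I_C·R_C = 11 − 3.51×0.82 = 8.12 V.
Since V_CE = 8.12 V > V_CE(sat) ≈ 0.2 V, the transistor is in the active region as assumed.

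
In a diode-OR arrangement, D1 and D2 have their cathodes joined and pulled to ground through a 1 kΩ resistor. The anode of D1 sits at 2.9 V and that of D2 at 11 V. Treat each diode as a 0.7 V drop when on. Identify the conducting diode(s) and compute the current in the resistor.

Only D2 conducts; I_R ≈ 10 mA

Assume both conduct. Then node N would need to be at both 2.9−0.7 = 2.2 V and 11−0.7 = 10.3 V, which is impossible.
Assume only D2 conducts: V_N = 11 − 0.7 = 10.3 V, so I_R = 10.3/1 = 10.3 mA.
Check D1: its anode-to-cathode voltage is 2.9 − 10.3 = -7.4 V < 0.7 V, so it is off. The assumption is consistent.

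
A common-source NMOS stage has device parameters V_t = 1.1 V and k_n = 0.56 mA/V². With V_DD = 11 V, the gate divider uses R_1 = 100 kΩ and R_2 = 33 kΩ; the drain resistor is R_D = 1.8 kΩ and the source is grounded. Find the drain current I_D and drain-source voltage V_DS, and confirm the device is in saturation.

V_G = V_DD·R_2/(R_1+R_2) = 11×33/133 = 2.73 V. With the source grounded, V_GS = V_G = 2.73 V.
Assume saturation: I_D = (k_n/2)(V_GS − V_t)² = (0.56/2)×(2.73 − 1.1)² = 0.28×1.63² = 0.743 mA.
V_DS = V_DD − I_D·R_D = 11 − 0.743×1.8 = 9.66 V.
Saturation requires V_DS ≥ V_GS − V_t = 1.63 V; 9.66 ≥ 1.63 ✓.

I_D ≈ 0.74 mA, V_DS ≈ 9.7 V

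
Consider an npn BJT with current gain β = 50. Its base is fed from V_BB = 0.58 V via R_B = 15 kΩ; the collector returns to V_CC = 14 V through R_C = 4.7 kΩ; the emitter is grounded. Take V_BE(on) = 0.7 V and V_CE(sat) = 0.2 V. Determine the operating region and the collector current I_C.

cutoff; I_C ≈ 0

V_BB = 0.58 V ≤ V_BE(on) = 0.7 V, so the base-emitter junction is not forward biased.
The transistor is in cutoff: I_B = I_C = 0.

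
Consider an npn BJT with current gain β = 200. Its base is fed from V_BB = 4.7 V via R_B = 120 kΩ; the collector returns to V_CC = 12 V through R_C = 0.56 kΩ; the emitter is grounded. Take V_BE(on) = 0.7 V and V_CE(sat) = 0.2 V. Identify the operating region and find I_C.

Assume active. Base-emitter loop: I_B = (V_BB − V_BE)/R_B = (4.7 − 0.7)/120 = 0.0333 mA.
I_C = β·I_B = 200×0.0333 = 6.67 mA.
V_CE = V_CC − I_C·R_C = 12 − 6.67×0.56 = 8.27 V > V_CE(sat), so the active-region assumption holds.

active; I_C ≈ 6.7 mA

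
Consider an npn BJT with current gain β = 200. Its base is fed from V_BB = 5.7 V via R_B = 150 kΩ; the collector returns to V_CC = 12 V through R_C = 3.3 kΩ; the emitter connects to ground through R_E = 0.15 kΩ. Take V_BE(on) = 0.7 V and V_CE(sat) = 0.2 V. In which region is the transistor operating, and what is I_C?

Assume active: I_B = (5.7 − 0.7)/(150 + 201×0.15) = 0.0278 mA, I_C = β·I_B = 5.55 mA.
Then V_CE = 12 − 5.55×3.3 − 5.58×0.15 = -7.15 V < 0.2 V — the active assumption fails.
Re-solve with V_CE = 0.2 V. KCL at the emitter: V_E/R_E = (V_BB−0.7−V_E)/R_B + (V_CC−0.2−V_E)/R_C, giving V_E = 0.517 V.
I_C = (V_CC − 0.2 − V_E)/R_C = (11.8 − 0.517)/3.3 = 3.42 mA.
Check: I_B = (5 − 0.517)/150 = 0.0299 mA, and β·I_B = 5.98 mA > I_C, confirming saturation.

saturation; I_C ≈ 3.4 mA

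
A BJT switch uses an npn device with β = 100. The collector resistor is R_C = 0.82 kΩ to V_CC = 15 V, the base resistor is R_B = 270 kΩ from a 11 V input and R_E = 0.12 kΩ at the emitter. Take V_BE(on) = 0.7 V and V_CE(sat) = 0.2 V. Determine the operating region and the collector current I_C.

active; I_C ≈ 3.7 mA

Assume active. Base-emitter loop: I_B = (V_BB − V_BE)/(R_B + (β+1)R_E) = (11 − 0.7)/(270 + 101×0.12) = 0.0365 mA.
I_C = β·I_B = 100×0.0365 = 3.65 mA.
V_CE = V_CC − I_C·R_C − I_E·R_E = 15 − 3.65×0.82 − 3.69×0.12 = 11.6 V > V_CE(sat), so the active-region assumption holds.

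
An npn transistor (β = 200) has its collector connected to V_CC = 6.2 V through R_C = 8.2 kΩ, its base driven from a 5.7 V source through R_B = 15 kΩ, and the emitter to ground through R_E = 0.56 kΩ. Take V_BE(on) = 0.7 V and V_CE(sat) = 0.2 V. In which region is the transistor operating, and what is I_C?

saturation; I_C ≈ 0.67 mA

Assume active: I_B = (5.7 − 0.7)/(15 + 201×0.56) = 0.0392 mA, I_C = β·I_B = 7.84 mA.
Then V_CE = 6.2 − 7.84×8.2 − 7.88×0.56 = -62.5 V < 0.2 V — the active assumption fails.
Re-solve with V_CE = 0.2 V. KCL at the emitter: V_E/R_E = (V_BB−0.7−V_E)/R_B + (V_CC−0.2−V_E)/R_C, giving V_E = 0.539 V.
I_C = (V_CC − 0.2 − V_E)/R_C = (6 − 0.539)/8.2 = 0.666 mA.
Check: I_B = (5 − 0.539)/15 = 0.297 mA, and β·I_B = 59.5 mA > I_C, confirming saturation.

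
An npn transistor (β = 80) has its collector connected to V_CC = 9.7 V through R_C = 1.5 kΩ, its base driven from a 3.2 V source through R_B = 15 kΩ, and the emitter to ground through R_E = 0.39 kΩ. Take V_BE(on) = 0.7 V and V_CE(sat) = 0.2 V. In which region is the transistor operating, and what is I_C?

Assume active. Base-emitter loop: I_B = (V_BB − V_BE)/(R_B + (β+1)R_E) = (3.2 − 0.7)/(15 + 81×0.39) = 0.0537 mA.
I_C = β·I_B = 80×0.0537 = 4.29 mA.
V_CE = V_CC − I_C·R_C − I_E·R_E = 9.7 − 4.29×1.5 − 4.35×0.39 = 1.57 V > V_CE(sat), so the active-region assumption holds.

active; I_C ≈ 4.3 mA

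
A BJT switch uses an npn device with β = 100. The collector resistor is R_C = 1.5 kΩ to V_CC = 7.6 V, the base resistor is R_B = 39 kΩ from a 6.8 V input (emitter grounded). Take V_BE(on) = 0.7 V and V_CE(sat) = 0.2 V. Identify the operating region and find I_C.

Assume active: I_B = (6.8 − 0.7)/39 = 0.156 mA, giving I_C = β·I_B = 15.6 mA.
But then V_CE = 7.6 − 15.6×1.5 = -15.9 V < V_CE(sat) = 0.2 V — impossible in the active region.
So the transistor is saturated. With V_CE = 0.2 V, I_C = (V_CC − 0.2)/R_C = 7.4/1.5 = 4.93 mA.
Check: β·I_B = 15.6 mA > I_C = 4.93 mA, confirming saturation.

saturation; I_C ≈ 4.9 mA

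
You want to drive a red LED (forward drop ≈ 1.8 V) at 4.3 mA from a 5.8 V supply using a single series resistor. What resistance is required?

The resistor drops V_S − V_D = 5.8 − 1.8 = 4 V at 4.3 mA.
R = 4 V / 4.3 mA = 0.93 kΩ.

R ≈ 0.93 kΩ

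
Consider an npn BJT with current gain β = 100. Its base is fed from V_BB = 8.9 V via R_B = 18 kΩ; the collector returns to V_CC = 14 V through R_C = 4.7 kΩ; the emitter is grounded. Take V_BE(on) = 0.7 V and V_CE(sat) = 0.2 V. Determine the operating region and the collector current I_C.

Assume active: I_B = (8.9 − 0.7)/18 = 0.456 mA, giving I_C = β·I_B = 45.6 mA.
But then V_CE = 14 − 45.6×4.7 = -200 V < V_CE(sat) = 0.2 V — impossible in the active region.
So the transistor is saturated. With V_CE = 0.2 V, I_C = (V_CC − 0.2)/R_C = 13.8/4.7 = 2.94 mA.
Check: β·I_B = 45.6 mA > I_C = 2.94 mA, confirming saturation.

saturation; I_C ≈ 2.9 mA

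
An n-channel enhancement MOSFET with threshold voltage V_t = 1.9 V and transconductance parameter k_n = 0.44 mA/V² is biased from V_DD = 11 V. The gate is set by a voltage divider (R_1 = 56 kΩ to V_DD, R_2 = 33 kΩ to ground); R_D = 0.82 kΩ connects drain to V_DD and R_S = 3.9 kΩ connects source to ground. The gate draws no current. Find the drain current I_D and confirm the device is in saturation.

I_D ≈ 0.27 mA

V_G = V_DD·R_2/(R_1+R_2) = 11×33/89 = 4.08 V.
Assume saturation: I_D = (k_n/2)(V_GS − V_t)² with V_GS = V_G − I_D·R_S = 4.08 − 3.9·I_D.
Substituting gives 3.35·I_D² − 4.74·I_D + 1.04 = 0, with roots I_D = 0.273 or 1.14 mA.
The root I_D = 1.14 mA gives V_GS = -0.379 V ≤ V_t, so take I_D = 0.273 mA.
Then V_GS = 3.01 V and V_DS = V_DD − I_D(R_D+R_S) = 11 − 0.273×4.72 = 9.71 V.
Saturation requires V_DS ≥ V_GS − V_t = 1.11 V; 9.71 ≥ 1.11 ✓.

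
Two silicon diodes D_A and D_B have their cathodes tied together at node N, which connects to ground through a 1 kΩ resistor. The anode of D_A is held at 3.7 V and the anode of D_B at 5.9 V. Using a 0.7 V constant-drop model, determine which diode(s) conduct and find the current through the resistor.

Only D_B conducts; I_R ≈ 5.2 mA

Assume both conduct. Then node N would need to be at both 3.7−0.7 = 3 V and 5.9−0.7 = 5.2 V, which is impossible.
Assume only D_B conducts: V_N = 5.9 − 0.7 = 5.2 V, so I_R = 5.2/1 = 5.2 mA.
Check D_A: its anode-to-cathode voltage is 3.7 − 5.2 = -1.5 V < 0.7 V, so it is off. The assumption is consistent.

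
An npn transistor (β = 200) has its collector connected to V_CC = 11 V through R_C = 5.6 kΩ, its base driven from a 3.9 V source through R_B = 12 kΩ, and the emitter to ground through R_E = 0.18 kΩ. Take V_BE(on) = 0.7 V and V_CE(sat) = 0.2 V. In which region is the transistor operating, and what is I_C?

Assume active: I_B = (3.9 − 0.7)/(12 + 201×0.18) = 0.0664 mA, I_C = β·I_B = 13.3 mA.
Then V_CE = 11 − 13.3×5.6 − 13.3×0.18 = -65.8 V < 0.2 V — the active assumption fails.
Re-solve with V_CE = 0.2 V. KCL at the emitter: V_E/R_E = (V_BB−0.7−V_E)/R_B + (V_CC−0.2−V_E)/R_C, giving V_E = 0.377 V.
I_C = (V_CC − 0.2 − V_E)/R_C = (10.8 − 0.377)/5.6 = 1.86 mA.
Check: I_B = (3.2 − 0.377)/12 = 0.235 mA, and β·I_B = 47 mA > I_C, confirming saturation.

saturation; I_C ≈ 1.9 mA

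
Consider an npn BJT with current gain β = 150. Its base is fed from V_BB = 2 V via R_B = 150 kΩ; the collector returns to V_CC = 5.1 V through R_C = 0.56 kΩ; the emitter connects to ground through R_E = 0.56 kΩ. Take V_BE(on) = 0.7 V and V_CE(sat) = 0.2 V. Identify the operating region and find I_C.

active; I_C ≈ 0.83 mA

Assume active. Base-emitter loop: I_B = (V_BB − V_BE)/(R_B + (β+1)R_E) = (2 − 0.7)/(150 + 151×0.56) = 0.00554 mA.
I_C = β·I_B = 150×0.00554 = 0.831 mA.
V_CE = V_CC − I_C·R_C − I_E·R_E = 5.1 − 0.831×0.56 − 0.837×0.56 = 4.17 V > V_CE(sat), so the active-region assumption holds.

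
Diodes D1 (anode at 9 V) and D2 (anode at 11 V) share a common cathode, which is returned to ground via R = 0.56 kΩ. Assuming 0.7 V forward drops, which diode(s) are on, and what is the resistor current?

Assume both conduct. Then node N would need to be at both 9−0.7 = 8.3 V and 11−0.7 = 10.3 V, which is impossible.
Assume only D2 conducts: V_N = 11 − 0.7 = 10.3 V, so I_R = 10.3/0.56 = 18.4 mA.
Check D1: its anode-to-cathode voltage is 9 − 10.3 = -1.3 V < 0.7 V, so it is off. The assumption is consistent.

Only D2 conducts; I_R ≈ 18 mA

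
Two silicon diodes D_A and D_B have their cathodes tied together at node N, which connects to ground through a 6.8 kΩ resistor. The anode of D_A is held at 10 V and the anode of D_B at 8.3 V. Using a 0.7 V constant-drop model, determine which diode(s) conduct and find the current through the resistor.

Only D_A conducts; I_R ≈ 1.4 mA

Assume both conduct. Then node N would need to be at both 10−0.7 = 9.3 V and 8.3−0.7 = 7.6 V, which is impossible.
Assume only D_A conducts: V_N = 10 − 0.7 = 9.3 V, so I_R = 9.3/6.8 = 1.37 mA.
Check D_B: its anode-to-cathode voltage is 8.3 − 9.3 = -1 V < 0.7 V, so it is off. The assumption is consistent.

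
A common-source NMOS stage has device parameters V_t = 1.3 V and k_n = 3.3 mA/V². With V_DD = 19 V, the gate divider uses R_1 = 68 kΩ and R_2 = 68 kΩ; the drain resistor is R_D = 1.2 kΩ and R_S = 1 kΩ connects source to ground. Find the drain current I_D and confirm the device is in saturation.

I_D ≈ 6.3 mA

V_G = V_DD·R_2/(R_1+R_2) = 19×68/136 = 9.5 V.
Assume saturation: I_D = (k_n/2)(V_GS − V_t)² with V_GS = V_G − I_D·R_S = 9.5 − 1·I_D.
Substituting gives 1.65·I_D² − 28.1·I_D + 111 = 0, with roots I_D = 6.25 or 10.8 mA.
The root I_D = 10.8 mA gives V_GS = -1.25 V ≤ V_t, so take I_D = 6.25 mA.
Then V_GS = 3.25 V and V_DS = V_DD − I_D(R_D+R_S) = 19 − 6.25×2.2 = 5.24 V.
Saturation requires V_DS ≥ V_GS − V_t = 1.95 V; 5.24 ≥ 1.95 ✓.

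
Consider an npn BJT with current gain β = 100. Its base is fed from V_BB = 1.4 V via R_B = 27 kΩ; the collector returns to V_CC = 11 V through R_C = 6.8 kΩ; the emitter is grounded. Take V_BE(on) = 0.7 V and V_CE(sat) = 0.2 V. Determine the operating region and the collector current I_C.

saturation; I_C ≈ 1.6 mA

Assume active: I_B = (1.4 − 0.7)/27 = 0.0259 mA, giving I_C = β·I_B = 2.59 mA.
But then V_CE = 11 − 2.59×6.8 = -6.63 V < V_CE(sat) = 0.2 V — impossible in the active region.
So the transistor is saturated. With V_CE = 0.2 V, I_C = (V_CC − 0.2)/R_C = 10.8/6.8 = 1.59 mA.
Check: β·I_B = 2.59 mA > I_C = 1.59 mA, confirming saturation.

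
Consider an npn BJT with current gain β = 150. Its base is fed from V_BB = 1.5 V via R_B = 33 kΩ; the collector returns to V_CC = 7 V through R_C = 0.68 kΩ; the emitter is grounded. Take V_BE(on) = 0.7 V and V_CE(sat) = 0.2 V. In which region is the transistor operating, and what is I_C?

Assume active. Base-emitter loop: I_B = (V_BB − V_BE)/R_B = (1.5 − 0.7)/33 = 0.0242 mA.
I_C = β·I_B = 150×0.0242 = 3.64 mA.
V_CE = V_CC − I_C·R_C = 7 − 3.64×0.68 = 4.53 V > V_CE(sat), so the active-region assumption holds.

active; I_C ≈ 3.6 mA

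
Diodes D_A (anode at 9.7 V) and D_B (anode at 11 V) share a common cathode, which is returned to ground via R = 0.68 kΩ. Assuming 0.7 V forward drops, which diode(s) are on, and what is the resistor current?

Assume both conduct. Then node N would need to be at both 9.7−0.7 = 9 V and 11−0.7 = 10.3 V, which is impossible.
Assume only D_B conducts: V_N = 11 − 0.7 = 10.3 V, so I_R = 10.3/0.68 = 15.1 mA.
Check D_A: its anode-to-cathode voltage is 9.7 − 10.3 = -0.6 V < 0.7 V, so it is off. The assumption is consistent.

Only D_B conducts; I_R ≈ 15 mA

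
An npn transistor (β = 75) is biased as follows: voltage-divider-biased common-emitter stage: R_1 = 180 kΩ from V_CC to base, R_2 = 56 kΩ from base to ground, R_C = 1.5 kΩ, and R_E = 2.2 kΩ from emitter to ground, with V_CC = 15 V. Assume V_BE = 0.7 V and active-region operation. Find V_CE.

Thevenize the base divider: V_Th = V_CC·R_2/(R_1+R_2) = 15×56/236 = 3.56 V, R_Th = R_1‖R_2 = 42.7 kΩ.
Base-emitter loop: V_Th = I_B·R_Th + V_BE + (β+1)I_B·R_E, so I_B = (3.56 − 0.7) / (42.7 + 76×2.2) = 0.0136 mA.
I_C = β·I_B = 75×0.0136 = 1.02 mA, and I_E = (β+1)I_B = 1.04 mA.
V_CE = V_CC − I_C·R_C − I_E·R_E = 15 − 1.02×1.5 − 1.04×2.2 = 11.2 V.
V_CE = 11.2 V > 0.2 V confirms active-region operation.

V_CE ≈ 11 V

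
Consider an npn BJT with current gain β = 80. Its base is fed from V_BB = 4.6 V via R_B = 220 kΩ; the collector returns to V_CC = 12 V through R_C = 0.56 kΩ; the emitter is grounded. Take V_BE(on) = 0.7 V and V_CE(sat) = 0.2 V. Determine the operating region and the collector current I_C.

Assume active. Base-emitter loop: I_B = (V_BB − V_BE)/R_B = (4.6 − 0.7)/220 = 0.0177 mA.
I_C = β·I_B = 80×0.0177 = 1.42 mA.
V_CE = V_CC − I_C·R_C = 12 − 1.42×0.56 = 11.2 V > V_CE(sat), so the active-region assumption holds.

active; I_C ≈ 1.4 mA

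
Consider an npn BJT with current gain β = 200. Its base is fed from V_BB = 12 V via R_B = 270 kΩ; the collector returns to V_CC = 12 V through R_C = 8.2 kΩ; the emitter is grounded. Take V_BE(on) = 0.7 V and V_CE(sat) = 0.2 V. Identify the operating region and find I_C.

Assume active: I_B = (12 − 0.7)/270 = 0.0419 mA, giving I_C = β·I_B = 8.37 mA.
But then V_CE = 12 − 8.37×8.2 = -56.6 V < V_CE(sat) = 0.2 V — impossible in the active region.
So the transistor is saturated. With V_CE = 0.2 V, I_C = (V_CC − 0.2)/R_C = 11.8/8.2 = 1.44 mA.
Check: β·I_B = 8.37 mA > I_C = 1.44 mA, confirming saturation.

saturation; I_C ≈ 1.4 mA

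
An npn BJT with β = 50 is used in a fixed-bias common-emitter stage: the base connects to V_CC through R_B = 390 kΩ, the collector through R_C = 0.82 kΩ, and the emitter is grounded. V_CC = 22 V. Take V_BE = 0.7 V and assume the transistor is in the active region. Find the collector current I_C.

Base loop: V_CC = I_B·R_B + V_BE, so I_B = (22 − 0.7)/390 kΩ = 0.0546 mA.
In the active region I_C = β·I_B = 50 × 0.0546 = 2.73 mA.
Collector loop: V_CE = V_CC − I_C·R_C = 22 − 2.73×0.82 = 19.8 V.
Since V_CE = 19.8 V > V_CE(sat) ≈ 0.2 V, the transistor is in the active region as assumed.

I_C ≈ 2.7 mA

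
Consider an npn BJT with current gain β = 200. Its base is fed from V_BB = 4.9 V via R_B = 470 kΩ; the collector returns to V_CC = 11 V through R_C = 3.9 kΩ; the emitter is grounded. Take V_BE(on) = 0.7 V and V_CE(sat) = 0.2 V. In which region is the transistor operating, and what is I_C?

Assume active. Base-emitter loop: I_B = (V_BB − V_BE)/R_B = (4.9 − 0.7)/470 = 0.00894 mA.
I_C = β·I_B = 200×0.00894 = 1.79 mA.
V_CE = V_CC − I_C·R_C = 11 − 1.79×3.9 = 4.03 V > V_CE(sat), so the active-region assumption holds.

active; I_C ≈ 1.8 mA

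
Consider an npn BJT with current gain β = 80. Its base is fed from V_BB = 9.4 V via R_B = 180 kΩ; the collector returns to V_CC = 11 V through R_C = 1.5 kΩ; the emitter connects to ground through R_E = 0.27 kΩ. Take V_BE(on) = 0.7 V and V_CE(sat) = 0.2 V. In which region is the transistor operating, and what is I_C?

Assume active. Base-emitter loop: I_B = (V_BB − V_BE)/(R_B + (β+1)R_E) = (9.4 − 0.7)/(180 + 81×0.27) = 0.0431 mA.
I_C = β·I_B = 80×0.0431 = 3.45 mA.
V_CE = V_CC − I_C·R_C − I_E·R_E = 11 − 3.45×1.5 − 3.49×0.27 = 4.89 V > V_CE(sat), so the active-region assumption holds.

active; I_C ≈ 3.4 mA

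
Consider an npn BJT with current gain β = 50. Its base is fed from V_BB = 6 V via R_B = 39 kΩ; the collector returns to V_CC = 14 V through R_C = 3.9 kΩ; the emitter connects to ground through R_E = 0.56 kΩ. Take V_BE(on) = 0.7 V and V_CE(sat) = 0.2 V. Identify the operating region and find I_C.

saturation; I_C ≈ 3.1 mA

Assume active: I_B = (6 − 0.7)/(39 + 51×0.56) = 0.0784 mA, I_C = β·I_B = 3.92 mA.
Then V_CE = 14 − 3.92×3.9 − 4×0.56 = -3.54 V < 0.2 V — the active assumption fails.
Re-solve with V_CE = 0.2 V. KCL at the emitter: V_E/R_E = (V_BB−0.7−V_E)/R_B + (V_CC−0.2−V_E)/R_C, giving V_E = 1.78 V.
I_C = (V_CC − 0.2 − V_E)/R_C = (13.8 − 1.78)/3.9 = 3.08 mA.
Check: I_B = (5.3 − 1.78)/39 = 0.0903 mA, and β·I_B = 4.52 mA > I_C, confirming saturation.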